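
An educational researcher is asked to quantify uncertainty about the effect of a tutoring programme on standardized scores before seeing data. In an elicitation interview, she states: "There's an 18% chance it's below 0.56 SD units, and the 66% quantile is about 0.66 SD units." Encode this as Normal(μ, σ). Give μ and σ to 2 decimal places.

The p-quantile of Normal(μ,σ) is μ + z_p·σ, with z_{0.18} = -0.9154 and z_{0.66} = 0.4125.
Eliminate σ: μ = (z₂·x₁ − z₁·x₂)/(z₂ − z₁) = (0.4125·0.56 − (-0.9154)·0.66)/1.328 = 0.63.
Then σ = (x₂ − x₁)/(z₂ − z₁) = (0.66 − 0.56)/1.328 = 0.08.

μ = 0.63, σ = 0.08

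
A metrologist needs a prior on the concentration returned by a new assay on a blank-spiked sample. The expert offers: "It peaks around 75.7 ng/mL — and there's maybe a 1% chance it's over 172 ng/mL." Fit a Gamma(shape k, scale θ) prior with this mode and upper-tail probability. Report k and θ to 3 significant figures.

k ≈ 8.11, θ ≈ 10.6

Gamma(k,θ) with k>1 has mode (k−1)θ, so θ = 75.7/(k−1).
Need P(X < 172) = 0.99 with θ tied to k this way. Start at k = 2, θ = 75.7: P(X<172) ≈ 0.663.
Too low — raise k to concentrate. Iterating converges to k ≈ 8.11.
Then θ = 75.7/(8.11−1) ≈ 10.6.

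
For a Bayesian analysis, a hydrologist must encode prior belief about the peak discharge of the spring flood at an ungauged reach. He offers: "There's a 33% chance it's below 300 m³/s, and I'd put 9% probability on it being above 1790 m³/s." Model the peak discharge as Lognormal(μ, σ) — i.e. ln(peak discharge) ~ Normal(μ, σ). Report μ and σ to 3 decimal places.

μ ≈ 6.145, σ ≈ 1.003

If T ~ Lognormal(μ,σ) then ln T ~ Normal(μ,σ), so the p-quantile of ln T is μ + z_p·σ.
ln(300) = 5.704 and ln(1790) = 7.49; z_{0.33} = -0.4399, z_{0.91} = 1.341.
σ = (7.49 − 5.704)/(1.341 − (-0.4399)) = 1.003.
μ = 5.704 − (-0.4399)·1.003 = 6.145.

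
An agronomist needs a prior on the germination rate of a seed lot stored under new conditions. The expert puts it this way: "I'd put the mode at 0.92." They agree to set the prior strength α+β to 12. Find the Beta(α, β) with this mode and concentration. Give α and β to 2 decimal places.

For α,β > 1 the Beta mode is (α−1)/(α+β−2). With α+β = 12, the mode is (α−1)/10.
Set (α−1)/10 = 0.92 → α = 1 + 0.92·10 = 10.20.
β = 12 − α = 1.80.

α = 10.20, β = 1.80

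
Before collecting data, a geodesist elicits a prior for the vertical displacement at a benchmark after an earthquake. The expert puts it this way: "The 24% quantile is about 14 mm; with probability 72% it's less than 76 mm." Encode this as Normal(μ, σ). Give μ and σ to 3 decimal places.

μ = 47.969, σ = 48.094

The p-quantile of Normal(μ,σ) is μ + z_p·σ, with z_{0.24} = -0.7063 and z_{0.72} = 0.5828.
Eliminate σ: μ = (z₂·x₁ − z₁·x₂)/(z₂ − z₁) = (0.5828·14 − (-0.7063)·76)/1.289 = 47.969.
Then σ = (x₂ − x₁)/(z₂ − z₁) = (76 − 14)/1.289 = 48.094.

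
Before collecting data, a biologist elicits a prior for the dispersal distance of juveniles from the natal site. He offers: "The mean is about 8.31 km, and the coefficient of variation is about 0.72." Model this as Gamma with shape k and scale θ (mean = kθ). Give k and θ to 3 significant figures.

k ≈ 1.93, θ ≈ 4.31

For Gamma(k, scale θ): mean = kθ, variance = kθ², so CV = 1/√k.
CV = 0.72, hence k = 1/CV² = 1.93.
Then θ = mean/k = 8.31/1.93 = 4.31.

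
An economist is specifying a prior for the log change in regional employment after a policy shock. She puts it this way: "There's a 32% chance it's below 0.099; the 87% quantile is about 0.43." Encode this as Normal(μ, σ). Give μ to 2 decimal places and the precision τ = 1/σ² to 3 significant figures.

μ = 0.20, τ = 23.2

For Normal(μ,σ), the p-quantile is μ + z_p·σ. Here z_{0.32} = -0.4677, z_{0.87} = 1.126.
So 0.099 = μ − 0.4677σ and 0.43 = μ + 1.126σ.
Subtracting: σ = (0.43 − 0.099)/(1.126 − (-0.4677)) = 0.21.
Then μ = 0.099 − (-0.4677)·0.21 = 0.20.
Precision τ = 1/σ² = 1/0.2076² = 23.2.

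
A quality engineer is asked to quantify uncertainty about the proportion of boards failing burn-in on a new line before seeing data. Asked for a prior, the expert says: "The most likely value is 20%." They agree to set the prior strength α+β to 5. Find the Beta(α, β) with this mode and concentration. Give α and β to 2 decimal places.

α = 1.60, β = 3.40

For α,β > 1 the Beta mode is (α−1)/(α+β−2). With α+β = 5, the mode is (α−1)/3.
Set (α−1)/3 = 0.2 → α = 1 + 0.2·3 = 1.60.
β = 5 − α = 3.40.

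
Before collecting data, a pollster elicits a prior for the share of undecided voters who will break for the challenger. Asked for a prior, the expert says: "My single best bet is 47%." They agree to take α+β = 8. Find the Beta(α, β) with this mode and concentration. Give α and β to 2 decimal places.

For α,β > 1 the Beta mode is (α−1)/(α+β−2). With α+β = 8, the mode is (α−1)/6.
Set (α−1)/6 = 0.47 → α = 1 + 0.47·6 = 3.82.
β = 8 − α = 4.18.

α = 3.82, β = 4.18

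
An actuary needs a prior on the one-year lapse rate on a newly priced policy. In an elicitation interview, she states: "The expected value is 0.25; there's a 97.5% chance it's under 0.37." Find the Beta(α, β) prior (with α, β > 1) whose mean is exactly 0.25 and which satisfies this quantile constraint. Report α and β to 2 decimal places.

With mean 0.25 fixed, write α = 0.25s, β = 0.75s where s = α+β.
Need P(θ < 0.37) = 0.975 under Beta(0.25s, 0.75s). Normal approximation: (q−m)/√(m(1−m)/s) ≈ z_{0.975} = 1.96, so s ≈ 0.25·0.75·(1.96)²/(0.37−0.25)² = 50.0.
At s = 50.0: P(θ<0.37) ≈ 0.968. Adjusting to match 0.975 gives s ≈ 56.17.
So α = 0.25·56.17 ≈ 14.04, β = 0.75·56.17 ≈ 42.13.

α ≈ 14.04, β ≈ 42.13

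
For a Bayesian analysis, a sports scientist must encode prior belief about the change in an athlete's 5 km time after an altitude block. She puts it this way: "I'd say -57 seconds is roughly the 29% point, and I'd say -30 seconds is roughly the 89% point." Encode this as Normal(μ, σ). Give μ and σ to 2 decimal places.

The p-quantile of Normal(μ,σ) is μ + z_p·σ, with z_{0.29} = -0.5534 and z_{0.89} = 1.227.
Eliminate σ: μ = (z₂·x₁ − z₁·x₂)/(z₂ − z₁) = (1.227·-57 − (-0.5534)·-30)/1.78 = -48.61.
Then σ = (x₂ − x₁)/(z₂ − z₁) = (-30 − -57)/1.78 = 15.17.

μ = -48.61, σ = 15.17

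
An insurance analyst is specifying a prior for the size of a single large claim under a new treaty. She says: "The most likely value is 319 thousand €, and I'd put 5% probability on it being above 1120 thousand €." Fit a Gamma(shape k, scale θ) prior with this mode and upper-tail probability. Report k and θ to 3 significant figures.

Gamma(k,θ) with k>1 has mode (k−1)θ, so θ = 319/(k−1).
Need P(X < 1120) = 0.95 with θ tied to k this way. Start at k = 2, θ = 319: P(X<1120) ≈ 0.865.
Too low — raise k to concentrate. Iterating converges to k ≈ 2.64.
Then θ = 319/(2.64−1) ≈ 195.

k ≈ 2.64, θ ≈ 195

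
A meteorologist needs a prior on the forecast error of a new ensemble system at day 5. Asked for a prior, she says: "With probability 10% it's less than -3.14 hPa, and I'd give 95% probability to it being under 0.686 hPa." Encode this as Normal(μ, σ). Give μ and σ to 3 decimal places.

For Normal(μ,σ), the p-quantile is μ + z_p·σ. Here z_{0.1} = -1.282, z_{0.95} = 1.645.
So -3.14 = μ − 1.282σ and 0.686 = μ + 1.645σ.
Subtracting: σ = (0.686 − -3.14)/(1.645 − (-1.282)) = 1.307.
Then μ = -3.14 − (-1.282)·1.307 = -1.464.

μ = -1.464, σ = 1.307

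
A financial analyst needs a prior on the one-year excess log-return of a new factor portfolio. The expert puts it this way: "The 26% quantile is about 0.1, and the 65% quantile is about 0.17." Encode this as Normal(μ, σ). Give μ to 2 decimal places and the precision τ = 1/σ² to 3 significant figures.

μ = 0.14, τ = 216

For Normal(μ,σ), the p-quantile is μ + z_p·σ. Here z_{0.26} = -0.6433, z_{0.65} = 0.3853.
So 0.1 = μ − 0.6433σ and 0.17 = μ + 0.3853σ.
Subtracting: σ = (0.17 − 0.1)/(0.3853 − (-0.6433)) = 0.07.
Then μ = 0.1 − (-0.6433)·0.07 = 0.14.
Precision τ = 1/σ² = 1/0.06805² = 216.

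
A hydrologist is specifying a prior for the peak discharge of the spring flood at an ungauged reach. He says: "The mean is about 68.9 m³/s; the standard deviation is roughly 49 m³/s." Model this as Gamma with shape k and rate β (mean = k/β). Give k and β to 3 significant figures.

For Gamma(k, rate β): mean = k/β, variance = k/β², so CV = 1/√k.
CV = SD/mean = 49/68.9 = 0.7112, hence k = 1/CV² = 1.98.
Then β = k/mean = 1.98/68.9 = 0.0287.

k ≈ 1.98, β ≈ 0.0287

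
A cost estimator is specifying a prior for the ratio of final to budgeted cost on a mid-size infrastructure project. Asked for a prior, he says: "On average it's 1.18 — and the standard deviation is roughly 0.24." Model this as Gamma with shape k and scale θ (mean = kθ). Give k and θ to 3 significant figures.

k ≈ 24.2, θ ≈ 0.0488

For Gamma(k, scale θ): mean = kθ, variance = kθ², so CV = 1/√k.
CV = SD/mean = 0.24/1.18 = 0.2034, hence k = 1/CV² = 24.2.
Then θ = mean/k = 1.18/24.2 = 0.0488.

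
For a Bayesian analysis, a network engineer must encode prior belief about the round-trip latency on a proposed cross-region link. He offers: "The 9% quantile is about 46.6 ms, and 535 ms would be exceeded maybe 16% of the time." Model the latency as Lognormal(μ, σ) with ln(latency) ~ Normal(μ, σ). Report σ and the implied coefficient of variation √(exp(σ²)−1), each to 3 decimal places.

σ ≈ 1.045, CV ≈ 1.408

If T ~ Lognormal(μ,σ) then ln T ~ Normal(μ,σ), so the p-quantile of ln T is μ + z_p·σ.
ln(46.6) = 3.842 and ln(535) = 6.282; z_{0.09} = -1.341, z_{0.84} = 0.9945.
σ = (6.282 − 3.842)/(0.9945 − (-1.341)) = 1.045.
μ = 3.842 − (-1.341)·1.045 = 5.243.
CV = √(exp(σ²)−1) = √(exp(1.0924)−1) = 1.408.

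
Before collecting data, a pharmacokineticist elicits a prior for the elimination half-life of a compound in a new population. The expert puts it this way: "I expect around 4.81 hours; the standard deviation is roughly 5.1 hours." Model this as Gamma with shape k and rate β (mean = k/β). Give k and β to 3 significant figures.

For Gamma(k, rate β): mean = k/β, variance = k/β², so CV = 1/√k.
CV = SD/mean = 5.1/4.81 = 1.06, hence k = 1/CV² = 0.89.
Then β = k/mean = 0.89/4.81 = 0.185.

k ≈ 0.89, β ≈ 0.185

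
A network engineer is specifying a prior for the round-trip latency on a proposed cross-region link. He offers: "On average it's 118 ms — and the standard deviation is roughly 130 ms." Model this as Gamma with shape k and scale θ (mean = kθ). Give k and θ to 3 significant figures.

For Gamma(k, scale θ): mean = kθ, variance = kθ², so CV = 1/√k.
CV = SD/mean = 130/118 = 1.102, hence k = 1/CV² = 0.824.
Then θ = mean/k = 118/0.824 = 143.

k ≈ 0.824, θ ≈ 143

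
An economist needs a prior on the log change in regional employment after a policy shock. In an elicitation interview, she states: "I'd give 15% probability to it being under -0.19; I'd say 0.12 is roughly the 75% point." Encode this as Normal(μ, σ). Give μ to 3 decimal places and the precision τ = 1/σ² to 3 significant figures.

The p-quantile of Normal(μ,σ) is μ + z_p·σ, with z_{0.15} = -1.036 and z_{0.75} = 0.6745.
Eliminate σ: μ = (z₂·x₁ − z₁·x₂)/(z₂ − z₁) = (0.6745·-0.19 − (-1.036)·0.12)/1.711 = -0.002.
Then σ = (x₂ − x₁)/(z₂ − z₁) = (0.12 − -0.19)/1.711 = 0.181.
Precision τ = 1/σ² = 1/0.1812² = 30.5.

μ = -0.002, τ = 30.5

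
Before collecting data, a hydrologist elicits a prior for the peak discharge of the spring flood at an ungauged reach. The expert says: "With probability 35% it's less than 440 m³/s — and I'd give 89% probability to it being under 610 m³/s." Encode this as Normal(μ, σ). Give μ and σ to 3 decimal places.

μ = 480.639, σ = 105.469

The p-quantile of Normal(μ,σ) is μ + z_p·σ, with z_{0.35} = -0.3853 and z_{0.89} = 1.227.
Eliminate σ: μ = (z₂·x₁ − z₁·x₂)/(z₂ − z₁) = (1.227·440 − (-0.3853)·610)/1.612 = 480.639.
Then σ = (x₂ − x₁)/(z₂ − z₁) = (610 − 440)/1.612 = 105.469.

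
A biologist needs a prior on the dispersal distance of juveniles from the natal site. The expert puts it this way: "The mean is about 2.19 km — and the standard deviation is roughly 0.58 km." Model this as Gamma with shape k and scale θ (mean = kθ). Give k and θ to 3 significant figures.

For Gamma(k, scale θ): mean = kθ, variance = kθ², so CV = 1/√k.
CV = SD/mean = 0.58/2.19 = 0.2648, hence k = 1/CV² = 14.3.
Then θ = mean/k = 2.19/14.3 = 0.154.

k ≈ 14.3, θ ≈ 0.154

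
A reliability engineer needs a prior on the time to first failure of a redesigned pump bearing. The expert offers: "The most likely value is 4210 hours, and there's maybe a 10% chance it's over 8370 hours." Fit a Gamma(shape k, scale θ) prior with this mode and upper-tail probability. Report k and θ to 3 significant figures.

Gamma(k,θ) with k>1 has mode (k−1)θ, so θ = 4210/(k−1).
Need P(X < 8370) = 0.9 with θ tied to k this way. Start at k = 2, θ = 4210: P(X<8370) ≈ 0.591.
Too low — raise k to concentrate. Iterating converges to k ≈ 5.06.
Then θ = 4210/(5.06−1) ≈ 1040.

k ≈ 5.06, θ ≈ 1040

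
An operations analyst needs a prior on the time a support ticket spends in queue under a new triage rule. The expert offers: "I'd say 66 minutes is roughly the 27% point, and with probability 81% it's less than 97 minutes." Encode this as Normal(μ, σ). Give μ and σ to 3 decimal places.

μ = 78.744, σ = 20.795

For Normal(μ,σ), the p-quantile is μ + z_p·σ. Here z_{0.27} = -0.6128, z_{0.81} = 0.8779.
So 66 = μ − 0.6128σ and 97 = μ + 0.8779σ.
Subtracting: σ = (97 − 66)/(0.8779 − (-0.6128)) = 20.795.
Then μ = 66 − (-0.6128)·20.795 = 78.744.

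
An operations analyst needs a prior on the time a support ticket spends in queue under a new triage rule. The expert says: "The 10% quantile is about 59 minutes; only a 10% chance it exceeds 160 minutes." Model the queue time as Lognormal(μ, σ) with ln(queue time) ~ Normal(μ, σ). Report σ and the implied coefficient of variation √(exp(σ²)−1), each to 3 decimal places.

If T ~ Lognormal(μ,σ) then ln T ~ Normal(μ,σ), so the p-quantile of ln T is μ + z_p·σ.
ln(59) = 4.078 and ln(160) = 5.075; z_{0.1} = -1.282, z_{0.9} = 1.282.
σ = (5.075 − 4.078)/(1.282 − (-1.282)) = 0.389.
μ = 4.078 − (-1.282)·0.389 = 4.576.
CV = √(exp(σ²)−1) = √(exp(0.1515)−1) = 0.404.

σ ≈ 0.389, CV ≈ 0.404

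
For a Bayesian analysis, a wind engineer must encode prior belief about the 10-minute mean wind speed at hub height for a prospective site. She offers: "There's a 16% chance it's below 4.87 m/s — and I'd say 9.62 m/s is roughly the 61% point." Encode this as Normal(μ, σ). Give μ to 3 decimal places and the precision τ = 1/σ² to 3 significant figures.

The p-quantile of Normal(μ,σ) is μ + z_p·σ, with z_{0.16} = -0.9945 and z_{0.61} = 0.2793.
Eliminate σ: μ = (z₂·x₁ − z₁·x₂)/(z₂ − z₁) = (0.2793·4.87 − (-0.9945)·9.62)/1.274 = 8.578.
Then σ = (x₂ − x₁)/(z₂ − z₁) = (9.62 − 4.87)/1.274 = 3.729.
Precision τ = 1/σ² = 1/3.729² = 0.0719.

μ = 8.578, τ = 0.0719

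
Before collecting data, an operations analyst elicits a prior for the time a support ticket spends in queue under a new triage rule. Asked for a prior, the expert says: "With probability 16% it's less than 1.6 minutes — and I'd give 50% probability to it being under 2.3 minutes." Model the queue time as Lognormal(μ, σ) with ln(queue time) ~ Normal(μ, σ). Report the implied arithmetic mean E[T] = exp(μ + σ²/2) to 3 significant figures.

If T ~ Lognormal(μ,σ) then ln T ~ Normal(μ,σ), so the p-quantile of ln T is μ + z_p·σ.
ln(1.6) = 0.47 and ln(2.3) = 0.8329; z_{0.16} = -0.9945, z_{0.5} = 0.
σ = (0.8329 − 0.47)/(0 − (-0.9945)) = 0.365.
μ = 0.47 − (-0.9945)·0.365 = 0.833.
E[T] = exp(μ + σ²/2) = exp(0.833 + 0.0666) = 2.46 minutes.

E[T] ≈ 2.46 minutes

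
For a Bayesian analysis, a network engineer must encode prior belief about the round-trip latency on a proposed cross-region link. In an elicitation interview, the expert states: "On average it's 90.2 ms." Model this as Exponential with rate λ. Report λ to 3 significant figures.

λ ≈ 0.0111

Exponential mean = 1/λ, so λ = 1/90.2 = 0.0111.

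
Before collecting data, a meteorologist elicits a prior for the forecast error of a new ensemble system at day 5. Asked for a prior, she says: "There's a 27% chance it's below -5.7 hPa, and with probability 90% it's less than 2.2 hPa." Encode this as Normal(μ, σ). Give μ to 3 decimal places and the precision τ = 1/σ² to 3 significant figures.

μ = -3.144, τ = 0.0575

For Normal(μ,σ), the p-quantile is μ + z_p·σ. Here z_{0.27} = -0.6128, z_{0.9} = 1.282.
So -5.7 = μ − 0.6128σ and 2.2 = μ + 1.282σ.
Subtracting: σ = (2.2 − -5.7)/(1.282 − (-0.6128)) = 4.170.
Then μ = -5.7 − (-0.6128)·4.170 = -3.144.
Precision τ = 1/σ² = 1/4.17² = 0.0575.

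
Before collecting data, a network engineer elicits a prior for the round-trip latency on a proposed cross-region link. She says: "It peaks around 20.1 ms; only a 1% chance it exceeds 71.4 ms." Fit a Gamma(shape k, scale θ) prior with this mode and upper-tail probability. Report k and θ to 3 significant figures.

Gamma(k,θ) with k>1 has mode (k−1)θ, so θ = 20.1/(k−1).
Need P(X < 71.4) = 0.99 with θ tied to k this way. Start at k = 2, θ = 20.1: P(X<71.4) ≈ 0.870.
Too low — raise k to concentrate. Iterating converges to k ≈ 3.69.
Then θ = 20.1/(3.69−1) ≈ 7.48.

k ≈ 3.69, θ ≈ 7.48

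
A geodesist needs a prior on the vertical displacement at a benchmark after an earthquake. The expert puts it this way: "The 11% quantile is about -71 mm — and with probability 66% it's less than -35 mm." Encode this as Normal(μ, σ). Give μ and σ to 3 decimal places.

The p-quantile of Normal(μ,σ) is μ + z_p·σ, with z_{0.11} = -1.227 and z_{0.66} = 0.4125.
Eliminate σ: μ = (z₂·x₁ − z₁·x₂)/(z₂ − z₁) = (0.4125·-71 − (-1.227)·-35)/1.639 = -44.060.
Then σ = (x₂ − x₁)/(z₂ − z₁) = (-35 − -71)/1.639 = 21.965.

μ = -44.060, σ = 21.965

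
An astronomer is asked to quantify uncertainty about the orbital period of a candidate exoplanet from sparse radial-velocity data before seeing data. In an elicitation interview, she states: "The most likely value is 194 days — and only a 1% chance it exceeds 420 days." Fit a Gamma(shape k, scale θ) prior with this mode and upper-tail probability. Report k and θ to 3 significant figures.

Gamma(k,θ) with k>1 has mode (k−1)θ, so θ = 194/(k−1).
Need P(X < 420) = 0.99 with θ tied to k this way. Start at k = 2, θ = 194: P(X<420) ≈ 0.637.
Too low — raise k to concentrate. Iterating converges to k ≈ 9.11.
Then θ = 194/(9.11−1) ≈ 23.9.

k ≈ 9.11, θ ≈ 23.9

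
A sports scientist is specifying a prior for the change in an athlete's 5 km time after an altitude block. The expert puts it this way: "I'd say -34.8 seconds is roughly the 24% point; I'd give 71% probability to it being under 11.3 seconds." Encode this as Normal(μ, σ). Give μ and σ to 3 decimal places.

μ = -8.952, σ = 36.596

The p-quantile of Normal(μ,σ) is μ + z_p·σ, with z_{0.24} = -0.7063 and z_{0.71} = 0.5534.
Eliminate σ: μ = (z₂·x₁ − z₁·x₂)/(z₂ − z₁) = (0.5534·-34.8 − (-0.7063)·11.3)/1.26 = -8.952.
Then σ = (x₂ − x₁)/(z₂ − z₁) = (11.3 − -34.8)/1.26 = 36.596.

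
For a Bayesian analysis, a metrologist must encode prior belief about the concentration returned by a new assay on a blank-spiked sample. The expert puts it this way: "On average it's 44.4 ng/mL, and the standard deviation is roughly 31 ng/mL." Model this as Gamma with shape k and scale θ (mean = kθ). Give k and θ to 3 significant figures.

k ≈ 2.05, θ ≈ 21.6

For Gamma(k, scale θ): mean = kθ, variance = kθ², so CV = 1/√k.
CV = SD/mean = 31/44.4 = 0.6982, hence k = 1/CV² = 2.05.
Then θ = mean/k = 44.4/2.05 = 21.6.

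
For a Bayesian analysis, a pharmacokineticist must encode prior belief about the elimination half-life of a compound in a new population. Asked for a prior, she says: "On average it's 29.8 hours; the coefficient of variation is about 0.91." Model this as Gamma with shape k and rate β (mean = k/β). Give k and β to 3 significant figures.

For Gamma(k, rate β): mean = k/β, variance = k/β², so CV = 1/√k.
CV = 0.91, hence k = 1/CV² = 1.21.
Then β = k/mean = 1.21/29.8 = 0.0405.

k ≈ 1.21, β ≈ 0.0405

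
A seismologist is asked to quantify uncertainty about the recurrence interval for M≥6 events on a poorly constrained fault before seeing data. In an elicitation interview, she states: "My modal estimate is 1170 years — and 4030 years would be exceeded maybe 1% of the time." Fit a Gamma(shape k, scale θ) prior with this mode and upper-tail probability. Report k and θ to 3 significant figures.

Gamma(k,θ) with k>1 has mode (k−1)θ, so θ = 1170/(k−1).
Need P(X < 4030) = 0.99 with θ tied to k this way. Start at k = 2, θ = 1170: P(X<4030) ≈ 0.858.
Too low — raise k to concentrate. Iterating converges to k ≈ 3.84.
Then θ = 1170/(3.84−1) ≈ 411.

k ≈ 3.84, θ ≈ 411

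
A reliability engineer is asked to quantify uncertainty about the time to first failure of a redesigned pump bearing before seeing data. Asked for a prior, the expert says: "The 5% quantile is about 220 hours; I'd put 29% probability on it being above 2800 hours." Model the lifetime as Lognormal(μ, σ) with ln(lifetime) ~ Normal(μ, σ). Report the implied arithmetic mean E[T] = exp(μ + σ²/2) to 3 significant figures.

E[T] ≈ 2880 hours

If T ~ Lognormal(μ,σ) then ln T ~ Normal(μ,σ), so the p-quantile of ln T is μ + z_p·σ.
ln(220) = 5.394 and ln(2800) = 7.937; z_{0.05} = -1.645, z_{0.71} = 0.5534.
σ = (7.937 − 5.394)/(0.5534 − (-1.645)) = 1.157.
μ = 5.394 − (-1.645)·1.157 = 7.297.
E[T] = exp(μ + σ²/2) = exp(7.297 + 0.6695) = 2880 hours.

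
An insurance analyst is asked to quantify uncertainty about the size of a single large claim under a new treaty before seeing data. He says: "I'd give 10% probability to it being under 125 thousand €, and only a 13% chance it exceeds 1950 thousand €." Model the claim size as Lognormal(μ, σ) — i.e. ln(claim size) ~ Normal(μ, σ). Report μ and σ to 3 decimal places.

If T ~ Lognormal(μ,σ) then ln T ~ Normal(μ,σ), so the p-quantile of ln T is μ + z_p·σ.
ln(125) = 4.828 and ln(1950) = 7.576; z_{0.1} = -1.282, z_{0.87} = 1.126.
σ = (7.576 − 4.828)/(1.126 − (-1.282)) = 1.141.
μ = 4.828 − (-1.282)·1.141 = 6.290.

μ ≈ 6.290, σ ≈ 1.141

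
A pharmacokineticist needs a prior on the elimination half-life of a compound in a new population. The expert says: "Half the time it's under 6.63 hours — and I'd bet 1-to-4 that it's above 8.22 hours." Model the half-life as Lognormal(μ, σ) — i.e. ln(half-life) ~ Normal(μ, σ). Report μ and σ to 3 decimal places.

μ ≈ 1.892, σ ≈ 0.255

If T ~ Lognormal(μ,σ) then ln T ~ Normal(μ,σ), so the p-quantile of ln T is μ + z_p·σ.
ln(6.63) = 1.892 and ln(8.22) = 2.107; z_{0.5} = 0, z_{0.8} = 0.8416.
σ = (2.107 − 1.892)/(0.8416 − (0)) = 0.255.
μ = 1.892 − (0)·0.255 = 1.892.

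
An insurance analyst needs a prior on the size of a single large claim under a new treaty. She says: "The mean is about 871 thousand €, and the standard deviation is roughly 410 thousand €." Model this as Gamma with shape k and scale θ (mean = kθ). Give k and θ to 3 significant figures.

k ≈ 4.51, θ ≈ 193

For Gamma(k, scale θ): mean = kθ, variance = kθ², so CV = 1/√k.
CV = SD/mean = 410/871 = 0.4707, hence k = 1/CV² = 4.51.
Then θ = mean/k = 871/4.51 = 193.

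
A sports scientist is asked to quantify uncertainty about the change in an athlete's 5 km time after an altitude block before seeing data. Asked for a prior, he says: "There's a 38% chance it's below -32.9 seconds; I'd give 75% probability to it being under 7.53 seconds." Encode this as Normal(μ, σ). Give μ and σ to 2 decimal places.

μ = -20.30, σ = 41.26

The p-quantile of Normal(μ,σ) is μ + z_p·σ, with z_{0.38} = -0.3055 and z_{0.75} = 0.6745.
Eliminate σ: μ = (z₂·x₁ − z₁·x₂)/(z₂ − z₁) = (0.6745·-32.9 − (-0.3055)·7.53)/0.98 = -20.30.
Then σ = (x₂ − x₁)/(z₂ − z₁) = (7.53 − -32.9)/0.98 = 41.26.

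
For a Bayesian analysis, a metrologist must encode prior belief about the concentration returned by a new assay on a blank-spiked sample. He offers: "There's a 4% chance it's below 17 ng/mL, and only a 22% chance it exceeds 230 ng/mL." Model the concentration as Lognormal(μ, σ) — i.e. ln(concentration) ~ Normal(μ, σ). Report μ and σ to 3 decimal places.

μ ≈ 4.641, σ ≈ 1.032

If T ~ Lognormal(μ,σ) then ln T ~ Normal(μ,σ), so the p-quantile of ln T is μ + z_p·σ.
ln(17) = 2.833 and ln(230) = 5.438; z_{0.04} = -1.751, z_{0.78} = 0.7722.
σ = (5.438 − 2.833)/(0.7722 − (-1.751)) = 1.032.
μ = 2.833 − (-1.751)·1.032 = 4.641.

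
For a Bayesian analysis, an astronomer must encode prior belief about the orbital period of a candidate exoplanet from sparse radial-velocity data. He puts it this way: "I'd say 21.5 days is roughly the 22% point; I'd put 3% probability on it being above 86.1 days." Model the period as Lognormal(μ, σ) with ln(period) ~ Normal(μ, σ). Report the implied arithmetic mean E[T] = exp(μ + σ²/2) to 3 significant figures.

E[T] ≈ 36.9 days

If T ~ Lognormal(μ,σ) then ln T ~ Normal(μ,σ), so the p-quantile of ln T is μ + z_p·σ.
ln(21.5) = 3.068 and ln(86.1) = 4.456; z_{0.22} = -0.7722, z_{0.97} = 1.881.
σ = (4.456 − 3.068)/(1.881 − (-0.7722)) = 0.523.
μ = 3.068 − (-0.7722)·0.523 = 3.472.
E[T] = exp(μ + σ²/2) = exp(3.472 + 0.1368) = 36.9 days.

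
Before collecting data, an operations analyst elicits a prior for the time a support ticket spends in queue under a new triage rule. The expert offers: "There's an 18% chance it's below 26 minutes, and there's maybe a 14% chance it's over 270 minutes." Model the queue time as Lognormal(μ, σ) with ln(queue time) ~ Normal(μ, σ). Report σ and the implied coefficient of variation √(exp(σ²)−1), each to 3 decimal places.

If T ~ Lognormal(μ,σ) then ln T ~ Normal(μ,σ), so the p-quantile of ln T is μ + z_p·σ.
ln(26) = 3.258 and ln(270) = 5.598; z_{0.18} = -0.9154, z_{0.86} = 1.08.
σ = (5.598 − 3.258)/(1.08 − (-0.9154)) = 1.173.
μ = 3.258 − (-0.9154)·1.173 = 4.332.
CV = √(exp(σ²)−1) = √(exp(1.3752)−1) = 1.719.

σ ≈ 1.173, CV ≈ 1.719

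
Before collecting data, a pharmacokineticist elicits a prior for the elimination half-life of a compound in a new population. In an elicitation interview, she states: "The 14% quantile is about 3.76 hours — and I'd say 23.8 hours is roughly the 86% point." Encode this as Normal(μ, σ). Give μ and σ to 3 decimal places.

μ = 13.780, σ = 9.275

The p-quantile of Normal(μ,σ) is μ + z_p·σ, with z_{0.14} = -1.08 and z_{0.86} = 1.08.
Eliminate σ: μ = (z₂·x₁ − z₁·x₂)/(z₂ − z₁) = (1.08·3.76 − (-1.08)·23.8)/2.161 = 13.780.
Then σ = (x₂ − x₁)/(z₂ − z₁) = (23.8 − 3.76)/2.161 = 9.275.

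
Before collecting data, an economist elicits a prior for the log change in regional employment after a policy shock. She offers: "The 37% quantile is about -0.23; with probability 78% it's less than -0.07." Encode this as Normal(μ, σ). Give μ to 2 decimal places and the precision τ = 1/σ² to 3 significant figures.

For Normal(μ,σ), the p-quantile is μ + z_p·σ. Here z_{0.37} = -0.3319, z_{0.78} = 0.7722.
So -0.23 = μ − 0.3319σ and -0.07 = μ + 0.7722σ.
Subtracting: σ = (-0.07 − -0.23)/(0.7722 − (-0.3319)) = 0.14.
Then μ = -0.23 − (-0.3319)·0.14 = -0.18.
Precision τ = 1/σ² = 1/0.1449² = 47.6.

μ = -0.18, τ = 47.6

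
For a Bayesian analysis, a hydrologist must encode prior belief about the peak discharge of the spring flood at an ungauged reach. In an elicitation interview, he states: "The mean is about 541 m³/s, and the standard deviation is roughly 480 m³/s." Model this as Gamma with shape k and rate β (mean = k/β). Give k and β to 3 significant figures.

For Gamma(k, rate β): mean = k/β, variance = k/β², so CV = 1/√k.
CV = SD/mean = 480/541 = 0.8872, hence k = 1/CV² = 1.27.
Then β = k/mean = 1.27/541 = 0.00235.

k ≈ 1.27, β ≈ 0.00235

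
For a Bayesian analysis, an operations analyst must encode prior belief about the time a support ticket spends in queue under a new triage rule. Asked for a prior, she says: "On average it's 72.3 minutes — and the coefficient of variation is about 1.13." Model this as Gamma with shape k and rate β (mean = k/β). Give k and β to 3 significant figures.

k ≈ 0.783, β ≈ 0.0108

For Gamma(k, rate β): mean = k/β, variance = k/β², so CV = 1/√k.
CV = 1.13, hence k = 1/CV² = 0.783.
Then β = k/mean = 0.783/72.3 = 0.0108.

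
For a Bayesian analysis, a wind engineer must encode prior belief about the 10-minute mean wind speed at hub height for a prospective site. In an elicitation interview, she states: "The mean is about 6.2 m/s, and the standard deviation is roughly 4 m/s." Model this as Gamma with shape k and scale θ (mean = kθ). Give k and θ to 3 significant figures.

For Gamma(k, scale θ): mean = kθ, variance = kθ², so CV = 1/√k.
CV = SD/mean = 4/6.2 = 0.6452, hence k = 1/CV² = 2.4.
Then θ = mean/k = 6.2/2.4 = 2.58.

k ≈ 2.4, θ ≈ 2.58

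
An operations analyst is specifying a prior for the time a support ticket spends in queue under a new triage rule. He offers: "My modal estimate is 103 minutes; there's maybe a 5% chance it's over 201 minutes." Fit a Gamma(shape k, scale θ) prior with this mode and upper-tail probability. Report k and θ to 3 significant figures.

k ≈ 7.21, θ ≈ 16.6

Gamma(k,θ) with k>1 has mode (k−1)θ, so θ = 103/(k−1).
Need P(X < 201) = 0.95 with θ tied to k this way. Start at k = 2, θ = 103: P(X<201) ≈ 0.581.
Too low — raise k to concentrate. Iterating converges to k ≈ 7.21.
Then θ = 103/(7.21−1) ≈ 16.6.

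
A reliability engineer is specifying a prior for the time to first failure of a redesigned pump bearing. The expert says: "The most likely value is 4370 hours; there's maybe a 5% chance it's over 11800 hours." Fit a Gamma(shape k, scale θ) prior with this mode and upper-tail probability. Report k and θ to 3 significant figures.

Gamma(k,θ) with k>1 has mode (k−1)θ, so θ = 4370/(k−1).
Need P(X < 11800) = 0.95 with θ tied to k this way. Start at k = 2, θ = 4370: P(X<11800) ≈ 0.751.
Too low — raise k to concentrate. Iterating converges to k ≈ 3.73.
Then θ = 4370/(3.73−1) ≈ 1600.

k ≈ 3.73, θ ≈ 1600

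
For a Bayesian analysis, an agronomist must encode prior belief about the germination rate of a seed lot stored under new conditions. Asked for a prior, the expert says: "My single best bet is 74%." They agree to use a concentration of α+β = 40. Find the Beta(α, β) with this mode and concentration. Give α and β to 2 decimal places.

α = 29.12, β = 10.88

For α,β > 1 the Beta mode is (α−1)/(α+β−2). With α+β = 40, the mode is (α−1)/38.
Set (α−1)/38 = 0.74 → α = 1 + 0.74·38 = 29.12.
β = 40 − α = 10.88.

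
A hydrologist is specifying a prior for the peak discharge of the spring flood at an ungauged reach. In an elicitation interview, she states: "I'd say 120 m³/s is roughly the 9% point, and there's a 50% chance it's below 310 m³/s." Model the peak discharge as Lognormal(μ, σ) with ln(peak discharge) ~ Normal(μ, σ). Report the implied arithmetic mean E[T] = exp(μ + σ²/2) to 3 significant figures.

E[T] ≈ 398 m³/s

If T ~ Lognormal(μ,σ) then ln T ~ Normal(μ,σ), so the p-quantile of ln T is μ + z_p·σ.
ln(120) = 4.787 and ln(310) = 5.737; z_{0.09} = -1.341, z_{0.5} = 0.
σ = (5.737 − 4.787)/(0 − (-1.341)) = 0.708.
μ = 4.787 − (-1.341)·0.708 = 5.737.
E[T] = exp(μ + σ²/2) = exp(5.737 + 0.2505) = 398 m³/s.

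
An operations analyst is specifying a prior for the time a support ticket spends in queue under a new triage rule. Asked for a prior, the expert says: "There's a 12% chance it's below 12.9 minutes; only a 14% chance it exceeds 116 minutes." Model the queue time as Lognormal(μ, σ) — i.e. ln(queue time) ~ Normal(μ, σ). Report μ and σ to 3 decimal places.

μ ≈ 3.702, σ ≈ 0.974

If T ~ Lognormal(μ,σ) then ln T ~ Normal(μ,σ), so the p-quantile of ln T is μ + z_p·σ.
ln(12.9) = 2.557 and ln(116) = 4.754; z_{0.12} = -1.175, z_{0.86} = 1.08.
σ = (4.754 − 2.557)/(1.08 − (-1.175)) = 0.974.
μ = 2.557 − (-1.175)·0.974 = 3.702.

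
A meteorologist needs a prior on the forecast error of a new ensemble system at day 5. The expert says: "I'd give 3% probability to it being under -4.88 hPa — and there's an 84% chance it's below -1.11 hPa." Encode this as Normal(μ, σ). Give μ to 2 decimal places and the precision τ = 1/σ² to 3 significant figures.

μ = -2.41, τ = 0.582

The p-quantile of Normal(μ,σ) is μ + z_p·σ, with z_{0.03} = -1.881 and z_{0.84} = 0.9945.
Eliminate σ: μ = (z₂·x₁ − z₁·x₂)/(z₂ − z₁) = (0.9945·-4.88 − (-1.881)·-1.11)/2.875 = -2.41.
Then σ = (x₂ − x₁)/(z₂ − z₁) = (-1.11 − -4.88)/2.875 = 1.31.
Precision τ = 1/σ² = 1/1.311² = 0.582.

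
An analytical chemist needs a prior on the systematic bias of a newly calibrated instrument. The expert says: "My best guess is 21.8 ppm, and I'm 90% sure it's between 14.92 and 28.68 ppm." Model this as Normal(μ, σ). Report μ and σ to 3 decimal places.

A symmetric 90% interval runs μ ± z·σ with z = 1.645.
Half-width = 6.88, so σ = 6.88/1.645 = 4.183.
μ is the stated best guess, 21.800.

μ = 21.800, σ = 4.183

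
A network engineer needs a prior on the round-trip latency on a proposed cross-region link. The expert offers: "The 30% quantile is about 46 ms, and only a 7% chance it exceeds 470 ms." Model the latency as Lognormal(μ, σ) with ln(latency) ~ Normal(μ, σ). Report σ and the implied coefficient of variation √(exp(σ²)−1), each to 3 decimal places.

If T ~ Lognormal(μ,σ) then ln T ~ Normal(μ,σ), so the p-quantile of ln T is μ + z_p·σ.
ln(46) = 3.829 and ln(470) = 6.153; z_{0.3} = -0.5244, z_{0.93} = 1.476.
σ = (6.153 − 3.829)/(1.476 − (-0.5244)) = 1.162.
μ = 3.829 − (-0.5244)·1.162 = 4.438.
CV = √(exp(σ²)−1) = √(exp(1.3501)−1) = 1.690.

σ ≈ 1.162, CV ≈ 1.690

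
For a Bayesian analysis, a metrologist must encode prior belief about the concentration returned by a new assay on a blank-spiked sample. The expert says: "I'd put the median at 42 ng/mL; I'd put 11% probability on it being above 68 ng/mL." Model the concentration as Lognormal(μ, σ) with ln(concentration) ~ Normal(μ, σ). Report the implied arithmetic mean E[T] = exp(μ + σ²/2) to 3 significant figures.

If T ~ Lognormal(μ,σ) then ln T ~ Normal(μ,σ), so the p-quantile of ln T is μ + z_p·σ.
ln(42) = 3.738 and ln(68) = 4.22; z_{0.5} = 0, z_{0.89} = 1.227.
σ = (4.22 − 3.738)/(1.227 − (0)) = 0.393.
μ = 3.738 − (0)·0.393 = 3.738.
E[T] = exp(μ + σ²/2) = exp(3.738 + 0.0772) = 45.4 ng/mL.

E[T] ≈ 45.4 ng/mL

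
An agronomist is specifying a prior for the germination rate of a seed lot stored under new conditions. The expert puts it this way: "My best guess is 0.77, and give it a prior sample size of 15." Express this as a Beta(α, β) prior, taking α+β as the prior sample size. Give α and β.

Under the effective-sample-size interpretation, Beta(α, β) has prior mean α/(α+β) and prior sample size α+β.
So α+β = 15 and α/(α+β) = 0.77, giving α = 0.77·15 = 11.55 and β = 15 − 11.55 = 3.45.

α = 11.55, β = 3.45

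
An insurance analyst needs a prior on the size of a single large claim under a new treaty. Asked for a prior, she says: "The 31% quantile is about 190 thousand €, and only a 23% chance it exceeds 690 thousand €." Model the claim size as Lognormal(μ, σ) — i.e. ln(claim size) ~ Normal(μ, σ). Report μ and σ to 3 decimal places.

μ ≈ 5.765, σ ≈ 1.045

If T ~ Lognormal(μ,σ) then ln T ~ Normal(μ,σ), so the p-quantile of ln T is μ + z_p·σ.
ln(190) = 5.247 and ln(690) = 6.537; z_{0.31} = -0.4959, z_{0.77} = 0.7388.
σ = (6.537 − 5.247)/(0.7388 − (-0.4959)) = 1.045.
μ = 5.247 − (-0.4959)·1.045 = 5.765.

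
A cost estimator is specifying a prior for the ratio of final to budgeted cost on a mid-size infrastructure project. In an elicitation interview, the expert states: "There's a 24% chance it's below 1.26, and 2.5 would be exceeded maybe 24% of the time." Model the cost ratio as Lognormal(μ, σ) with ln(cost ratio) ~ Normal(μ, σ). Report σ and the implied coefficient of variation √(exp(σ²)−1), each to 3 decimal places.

If T ~ Lognormal(μ,σ) then ln T ~ Normal(μ,σ), so the p-quantile of ln T is μ + z_p·σ.
ln(1.26) = 0.2311 and ln(2.5) = 0.9163; z_{0.24} = -0.7063, z_{0.76} = 0.7063.
σ = (0.9163 − 0.2311)/(0.7063 − (-0.7063)) = 0.485.
μ = 0.2311 − (-0.7063)·0.485 = 0.574.
CV = √(exp(σ²)−1) = √(exp(0.2353)−1) = 0.515.

σ ≈ 0.485, CV ≈ 0.515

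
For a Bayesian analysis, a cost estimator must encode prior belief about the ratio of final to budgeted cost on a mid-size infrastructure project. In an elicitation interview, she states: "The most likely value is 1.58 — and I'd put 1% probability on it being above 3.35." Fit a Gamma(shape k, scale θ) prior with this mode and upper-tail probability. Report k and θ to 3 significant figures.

k ≈ 9.6, θ ≈ 0.184

Gamma(k,θ) with k>1 has mode (k−1)θ, so θ = 1.58/(k−1).
Need P(X < 3.35) = 0.99 with θ tied to k this way. Start at k = 2, θ = 1.58: P(X<3.35) ≈ 0.626.
Too low — raise k to concentrate. Iterating converges to k ≈ 9.6.
Then θ = 1.58/(9.6−1) ≈ 0.184.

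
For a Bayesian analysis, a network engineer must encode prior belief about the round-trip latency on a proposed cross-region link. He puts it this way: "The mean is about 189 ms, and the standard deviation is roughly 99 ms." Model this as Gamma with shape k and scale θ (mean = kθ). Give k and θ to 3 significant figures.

k ≈ 3.64, θ ≈ 51.9

For Gamma(k, scale θ): mean = kθ, variance = kθ², so CV = 1/√k.
CV = SD/mean = 99/189 = 0.5238, hence k = 1/CV² = 3.64.
Then θ = mean/k = 189/3.64 = 51.9.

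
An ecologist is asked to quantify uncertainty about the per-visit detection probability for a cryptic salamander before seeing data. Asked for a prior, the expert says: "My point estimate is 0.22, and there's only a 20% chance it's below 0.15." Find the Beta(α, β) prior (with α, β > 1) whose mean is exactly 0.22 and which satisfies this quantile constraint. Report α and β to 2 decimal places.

α ≈ 5.66, β ≈ 20.08

With mean 0.22 fixed, write α = 0.22s, β = 0.78s where s = α+β.
Need P(θ < 0.15) = 0.2 under Beta(0.22s, 0.78s). Normal approximation: (q−m)/√(m(1−m)/s) ≈ z_{0.2} = -0.842, so s ≈ 0.22·0.78·(-0.842)²/(0.15−0.22)² = 24.8.
At s = 24.8: P(θ<0.15) ≈ 0.205. Adjusting to match 0.2 gives s ≈ 25.74.
So α = 0.22·25.74 ≈ 5.66, β = 0.78·25.74 ≈ 20.08.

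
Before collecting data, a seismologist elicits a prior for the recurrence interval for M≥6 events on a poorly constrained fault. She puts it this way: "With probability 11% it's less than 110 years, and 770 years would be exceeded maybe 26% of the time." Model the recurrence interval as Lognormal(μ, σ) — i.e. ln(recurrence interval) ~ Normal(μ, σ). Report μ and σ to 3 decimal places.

If T ~ Lognormal(μ,σ) then ln T ~ Normal(μ,σ), so the p-quantile of ln T is μ + z_p·σ.
ln(110) = 4.7 and ln(770) = 6.646; z_{0.11} = -1.227, z_{0.74} = 0.6433.
σ = (6.646 − 4.7)/(0.6433 − (-1.227)) = 1.041.
μ = 4.7 − (-1.227)·1.041 = 5.977.

μ ≈ 5.977, σ ≈ 1.041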